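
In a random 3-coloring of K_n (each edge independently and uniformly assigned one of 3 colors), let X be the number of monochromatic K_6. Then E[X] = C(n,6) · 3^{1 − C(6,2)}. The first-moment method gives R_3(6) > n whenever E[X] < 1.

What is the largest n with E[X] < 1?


We need C(n, 6) · 3^{1 − 15} < 1, i.e. C(n, 6) < 3^{15 − 1} = 4782969.
Check values of n near the boundary:
  n = 38: C(38, 6) = 2760681; 2760681 < 4782969? YES
  n = 39: C(39, 6) = 3262623; 3262623 < 4782969? YES
  n = 40: C(40, 6) = 3838380; 3838380 < 4782969? YES
  n = 41: C(41, 6) = 4496388; 4496388 < 4782969? YES
  n = 42: C(42, 6) = 5245786; 5245786 < 4782969? NO
  n = 43: C(43, 6) = 6096454; 6096454 < 4782969? NO
  n = 44: C(44, 6) = 7059052; 7059052 < 4782969? NO
The largest n with C(n, 6) < 4782969 is n = 41 (where E[X] = 1498796/1594323 ≈ 0.9400830). Hence R_3(6) > 41, i.e. R_3(6) ≥ 42.

Largest n = 41; hence R_3(6) > 41.


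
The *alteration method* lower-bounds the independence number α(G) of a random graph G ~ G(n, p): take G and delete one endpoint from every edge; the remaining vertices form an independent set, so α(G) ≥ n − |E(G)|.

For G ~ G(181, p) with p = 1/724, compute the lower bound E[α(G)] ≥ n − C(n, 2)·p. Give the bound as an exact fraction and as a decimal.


E[|E(G)|] = C(181, 2)·p = 16290 · (1/724) = 45/2.
E[α(G)] ≥ n − E[|E(G)|] = 181 − 45/2 = 317/2.
Numerically: ≈ 158.500000.
(This is only a lower bound; the true E[α(G)] may be larger.)

E[α(G)] ≥ 317/2 ≈ 158.500000.


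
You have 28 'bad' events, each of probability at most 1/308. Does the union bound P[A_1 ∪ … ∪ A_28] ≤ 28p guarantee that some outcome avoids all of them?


Union bound: P[∪_{i=1}^{28} A_i] ≤ Σ_i P[A_i] ≤ 28·p = 28·(1/308) = 1/11.
Numerically: 1/11 ≈ 0.091.
Is 1/11 < 1? YES.
Since P[∪ A_i] ≤ 1/11 < 1, the complement has P[∩ A_i^c] ≥ 1 − 1/11 = 10/11 > 0, so some outcome avoids every A_i.

28·p = 1/11 ≈ 0.091; existence CERTIFIED by the union bound.


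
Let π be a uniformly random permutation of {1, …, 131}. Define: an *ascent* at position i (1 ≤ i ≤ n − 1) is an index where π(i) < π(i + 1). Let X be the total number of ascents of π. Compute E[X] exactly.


Write X = Σ X_I over i = 1, …, 130, with X_I the indicator of one ascent.
There are 130 indicators.
For each fixed i, the pair (π(i), π(i+1)) is a uniformly random ordered pair of distinct values from {1, …, 131}; by symmetry P[π(i) < π(i+1)] = 1/2.
By linearity: E[X] = 130 · (1/2) = (131 − 1) · (1/2) = 65 ≈ 65.0000.

E[X] = 65 = 65.0000.


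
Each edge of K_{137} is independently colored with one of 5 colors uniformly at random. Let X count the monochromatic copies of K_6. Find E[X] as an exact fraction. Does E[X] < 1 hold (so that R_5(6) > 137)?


E[X] = C(137, 6) · 5^{1 − 15} = 8218472724 · 5^{−14} = 8218472724/6103515625.
As a reduced fraction: E[X] = 8218472724/6103515625 ≈ 1.3465146.
Is E[X] < 1? NO.
Since E[X] ≥ 1, the first-moment bound is inconclusive at n = 137; it does NOT by itself certify R_5(6) > 137.

E[X] = 8218472724/6103515625 ≈ 1.3465146; E[X] ≥ 1; first-moment method inconclusive here.


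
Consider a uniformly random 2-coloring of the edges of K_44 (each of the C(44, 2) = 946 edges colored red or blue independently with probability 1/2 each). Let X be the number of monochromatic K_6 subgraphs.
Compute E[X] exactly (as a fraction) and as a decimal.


Let X = Σ_S X_S over the C(44, 6) = 7059052 subsets S of size 6, where X_S = 1 if the K_6 on S is monochromatic.
For a fixed S, the K_6 on S has C(6, 2) = 15 edges. P[all 15 edges red] = (1/2)^15, and likewise for blue, so P[monochromatic] = 2·(1/2)^15 = 2^{1 − 15} = 1/16384.
By linearity: E[X] = C(44, 6) · 2^{1 − 15} = 7059052 · 1/16384 = 1764763/4096.
Numerically: E[X] ≈ 430.850.

E[X] = C(44,6)·2^(1−C(6,2)) = 1764763/4096 ≈ 430.850.


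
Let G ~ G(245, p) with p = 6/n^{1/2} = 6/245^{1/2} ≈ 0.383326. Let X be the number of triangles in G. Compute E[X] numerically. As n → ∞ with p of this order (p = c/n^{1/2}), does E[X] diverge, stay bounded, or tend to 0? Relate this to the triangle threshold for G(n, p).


Number of potential triangles: C(245, 3) = 2421090.
Each occurs with probability p³ ≈ (0.383326)³ ≈ 5.63254441e-02.
By linearity: E[X] = C(245, 3)·p³ ≈ 2421090 · 5.63254441e-02 ≈ 136368.969451.
Since α = 1/2 < 1, p = c/n^{1/2} ≫ 1/n is above the triangle threshold p ~ 1/n. Asymptotically E[X] ~ (c³/6)·n^{3(1−α)} = (6³/6)·n^{1.5} → ∞; triangles are abundant w.h.p.

E[X] ≈ 136368.969451; in regime p = Θ(1/n^{1/2}) E[X] diverges (above the triangle threshold p ~ 1/n).


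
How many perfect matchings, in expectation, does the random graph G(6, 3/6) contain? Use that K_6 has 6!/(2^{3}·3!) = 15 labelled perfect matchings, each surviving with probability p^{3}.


K_6 has 6!/(2^{3}·3!) = 15 labelled perfect matchings.
For each such perfect matching H, let X_H = 1 if all 3 edges of H are present in G. Then P[X_H = 1] = p^{3} = (1/2)^{3} = 1/8.
By linearity: E[X] = Σ_H E[X_H] = 15 · p^{3} = 15 · 1/8 = 15/8.
Numerically: E[X] ≈ 1.88.

E[X] = 15 · (1/2)^{3} = 15/8 ≈ 1.88.


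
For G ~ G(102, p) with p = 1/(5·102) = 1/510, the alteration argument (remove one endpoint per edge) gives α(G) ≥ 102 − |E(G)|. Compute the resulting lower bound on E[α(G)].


E[|E(G)|] = C(102, 2)·p = 5151 · (1/510) = 101/10.
E[α(G)] ≥ n − E[|E(G)|] = 102 − 101/10 = 919/10.
Numerically: ≈ 91.90000.
(This is only a lower bound; the true E[α(G)] may be larger.)

E[α(G)] ≥ 919/10 ≈ 91.90000.


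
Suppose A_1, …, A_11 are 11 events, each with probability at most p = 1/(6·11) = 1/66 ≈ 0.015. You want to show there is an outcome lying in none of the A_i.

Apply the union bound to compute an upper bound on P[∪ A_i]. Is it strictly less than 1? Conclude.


Union bound: P[∪_{i=1}^{11} A_i] ≤ Σ_i P[A_i] ≤ 11·p = 11·(1/66) = 1/6.
Numerically: 1/6 ≈ 0.167.
Is 1/6 < 1? YES.
Since P[∪ A_i] ≤ 1/6 < 1, the complement has P[∩ A_i^c] ≥ 1 − 1/6 = 5/6 > 0, so some outcome avoids every A_i.

11·p = 1/6 ≈ 0.167; existence CERTIFIED by the union bound.


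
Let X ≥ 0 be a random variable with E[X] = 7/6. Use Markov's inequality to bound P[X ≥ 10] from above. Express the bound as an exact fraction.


μ = E[X] = 7/6, a = 10.
Markov: P[X ≥ 10] ≤ μ/a = (7/6)/10 = 7/60.
Numerically: ≈ 0.11667.
(Since a = 10 > μ = 1.16667, the bound 7/60 is < 1 and informative.)

P[X ≥ 10] ≤ 7/60 ≈ 0.11667.


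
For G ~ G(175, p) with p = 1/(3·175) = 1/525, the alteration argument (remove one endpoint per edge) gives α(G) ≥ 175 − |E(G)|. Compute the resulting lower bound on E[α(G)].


E[|E(G)|] = C(175, 2)·p = 15225 · (1/525) = 29.
E[α(G)] ≥ n − E[|E(G)|] = 175 − 29 = 146.
Numerically: ≈ 146.000000.
(This is only a lower bound; the true E[α(G)] may be larger.)

E[α(G)] ≥ 146 ≈ 146.000000.


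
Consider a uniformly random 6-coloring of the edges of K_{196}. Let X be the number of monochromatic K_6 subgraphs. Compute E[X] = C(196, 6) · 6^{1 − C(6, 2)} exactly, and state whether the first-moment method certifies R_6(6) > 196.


E[X] = C(196, 6) · 6^{1 − 15} = 72887293024 · 6^{−14} = 72887293024/78364164096.
As a reduced fraction: E[X] = 2277727907/2448880128 ≈ 0.93011.
Is E[X] < 1? YES.
Since E[X] < 1, there exists a 6-coloring of K_{196} with no monochromatic K_6; hence R_6(6) > 196.

E[X] = 2277727907/2448880128 ≈ 0.93011; E[X] < 1, so R_6(6) > 196.


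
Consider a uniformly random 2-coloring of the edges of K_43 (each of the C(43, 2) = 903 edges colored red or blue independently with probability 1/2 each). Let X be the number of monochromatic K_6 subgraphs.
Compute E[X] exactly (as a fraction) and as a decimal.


Let X = Σ_S X_S over the C(43, 6) = 6096454 subsets S of size 6, where X_S = 1 if the K_6 on S is monochromatic.
For a fixed S, the K_6 on S has C(6, 2) = 15 edges. P[all 15 edges red] = (1/2)^15, and likewise for blue, so P[monochromatic] = 2·(1/2)^15 = 2^{1 − 15} = 1/16384.
By linearity: E[X] = C(43, 6) · 2^{1 − 15} = 6096454 · 1/16384 = 3048227/8192.
Numerically: E[X] ≈ 372.098022.

E[X] = C(43,6)·2^(1−C(6,2)) = 3048227/8192 ≈ 372.098022.


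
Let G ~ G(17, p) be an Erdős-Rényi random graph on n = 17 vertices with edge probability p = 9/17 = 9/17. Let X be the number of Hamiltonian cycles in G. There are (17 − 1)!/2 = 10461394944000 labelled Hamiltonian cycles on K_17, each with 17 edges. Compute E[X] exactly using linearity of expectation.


K_17 has (17 − 1)!/2 = 10461394944000 labelled Hamiltonian cycles.
For each such Hamiltonian cycle H, let X_H = 1 if all 17 edges of H are present in G. Then P[X_H = 1] = p^{17} = (9/17)^{17} = 16677181699666569/827240261886336764177.
Summing the indicators: E[X] = Σ_H E[X_H] = 10461394944000 · p^{17} = 10461394944000 · 16677181699666569/827240261886336764177 = 174466584313061171422427136000/827240261886336764177.
Numerically: E[X] ≈ 2.11e+08.

E[X] = 10461394944000 · (9/17)^{17} = 174466584313061171422427136000/827240261886336764177 ≈ 2.11e+08.


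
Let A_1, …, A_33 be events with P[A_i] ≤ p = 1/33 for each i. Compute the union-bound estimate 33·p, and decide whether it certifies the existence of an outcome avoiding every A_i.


Union bound: P[∪_{i=1}^{33} A_i] ≤ Σ_i P[A_i] ≤ 33·p = 33·(1/33) = 1.
Numerically: 1 ≈ 1.0000000.
Is 1 < 1? NO.
Since the bound 1 is ≥ 1, the union bound is uninformative here; it does NOT by itself certify existence.

33·p = 1 ≈ 1.0000000; existence NOT certified by the union bound.


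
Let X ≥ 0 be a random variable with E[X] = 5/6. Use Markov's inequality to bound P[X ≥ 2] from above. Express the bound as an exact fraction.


μ = E[X] = 5/6, a = 2.
Markov: P[X ≥ 2] ≤ μ/a = (5/6)/2 = 5/12.
Numerically: ≈ 0.41667.
(Since a = 2 > μ = 0.83333, the bound 5/12 is < 1 and informative.)

P[X ≥ 2] ≤ 5/12 ≈ 0.41667.


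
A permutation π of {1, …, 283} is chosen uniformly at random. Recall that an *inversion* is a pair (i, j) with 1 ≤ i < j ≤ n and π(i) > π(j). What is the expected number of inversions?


Write X = Σ X_I over the C(283, 2) = 39903 pairs i < j, with X_I the indicator of one inversion.
There are 39903 indicators.
For each fixed pair i < j, the values π(i) and π(j) are two distinct elements of {1, …, 283} in uniformly random order; by symmetry P[π(i) > π(j)] = 1/2.
By linearity: E[X] = 39903 · (1/2) = C(283, 2) · (1/2) = 39903/2 = 39903/2 ≈ 19951.50000.

E[X] = 39903/2 = 19951.50000.


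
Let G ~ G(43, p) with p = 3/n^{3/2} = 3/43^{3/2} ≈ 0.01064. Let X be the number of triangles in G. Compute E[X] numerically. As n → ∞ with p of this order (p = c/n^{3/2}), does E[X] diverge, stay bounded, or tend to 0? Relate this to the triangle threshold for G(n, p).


Number of potential triangles: C(43, 3) = 12341.
Each occurs with probability p³ ≈ (0.01064)³ ≈ 1.204358e-06.
By linearity: E[X] = C(43, 3)·p³ ≈ 12341 · 1.204358e-06 ≈ 0.0149.
Since α = 3/2 > 1, p = c/n^{3/2} = o(1/n) is below the triangle threshold p ~ 1/n. Asymptotically E[X] ~ (c³/6)·n^{3(1−α)} = (3³/6)·n^{-1.5} → 0, so by Markov's inequality G has no triangles w.h.p.

E[X] ≈ 0.0149; in regime p = Θ(1/n^{3/2}) E[X] tends to 0 (below the triangle threshold p ~ 1/n).


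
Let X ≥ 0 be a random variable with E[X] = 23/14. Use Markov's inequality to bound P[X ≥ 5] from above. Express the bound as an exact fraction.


μ = E[X] = 23/14, a = 5.
Markov: P[X ≥ 5] ≤ μ/a = (23/14)/5 = 23/70.
Numerically: ≈ 0.32857.
(Since a = 5 > μ = 1.64286, the bound 23/70 is < 1 and informative.)

P[X ≥ 5] ≤ 23/70 ≈ 0.32857.


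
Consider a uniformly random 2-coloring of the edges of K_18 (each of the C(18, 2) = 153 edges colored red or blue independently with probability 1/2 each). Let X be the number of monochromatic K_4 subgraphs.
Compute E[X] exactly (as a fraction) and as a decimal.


Let X = Σ_S X_S over the C(18, 4) = 3060 subsets S of size 4, where X_S = 1 if the K_4 on S is monochromatic.
For a fixed S, the K_4 on S has C(4, 2) = 6 edges. P[all 6 edges red] = (1/2)^6, and likewise for blue, so P[monochromatic] = 2·(1/2)^6 = 2^{1 − 6} = 1/32.
By linearity of expectation: E[X] = C(18, 4) · 2^{1 − 6} = 3060 · 1/32 = 765/8.
Numerically: E[X] ≈ 95.625.

E[X] = C(18,4)·2^(1−C(4,2)) = 765/8 ≈ 95.625.


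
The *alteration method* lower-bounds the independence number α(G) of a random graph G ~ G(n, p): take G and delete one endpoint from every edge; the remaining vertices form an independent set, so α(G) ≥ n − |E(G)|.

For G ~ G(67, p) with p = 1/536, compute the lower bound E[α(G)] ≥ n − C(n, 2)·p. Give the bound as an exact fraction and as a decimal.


E[|E(G)|] = C(67, 2)·p = 2211 · (1/536) = 33/8.
E[α(G)] ≥ n − E[|E(G)|] = 67 − 33/8 = 503/8.
Numerically: ≈ 62.87500.
(This is only a lower bound; the true E[α(G)] may be larger.)

E[α(G)] ≥ 503/8 ≈ 62.87500.


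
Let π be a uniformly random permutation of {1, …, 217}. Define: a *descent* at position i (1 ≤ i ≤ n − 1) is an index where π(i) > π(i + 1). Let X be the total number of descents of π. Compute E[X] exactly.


Write X = Σ X_I over i = 1, …, 216, with X_I the indicator of one descent.
There are 216 indicators.
For each fixed i, the pair (π(i), π(i+1)) is a uniformly random ordered pair of distinct values from {1, …, 217}; by symmetry P[π(i) > π(i+1)] = 1/2.
By linearity: E[X] = 216 · (1/2) = (217 − 1) · (1/2) = 108 ≈ 108.0000.

E[X] = 108 = 108.0000.


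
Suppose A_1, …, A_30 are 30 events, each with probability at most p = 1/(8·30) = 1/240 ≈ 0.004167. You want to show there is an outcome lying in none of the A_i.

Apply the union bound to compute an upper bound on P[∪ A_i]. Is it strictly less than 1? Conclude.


Union bound: P[∪_{i=1}^{30} A_i] ≤ Σ_i P[A_i] ≤ 30·p = 30·(1/240) = 1/8.
Numerically: 1/8 ≈ 0.125000.
Is 1/8 < 1? YES.
Since P[∪ A_i] ≤ 1/8 < 1, the complement has P[∩ A_i^c] ≥ 1 − 1/8 = 7/8 > 0, so some outcome avoids every A_i.

30·p = 1/8 ≈ 0.125000; existence CERTIFIED by the union bound.


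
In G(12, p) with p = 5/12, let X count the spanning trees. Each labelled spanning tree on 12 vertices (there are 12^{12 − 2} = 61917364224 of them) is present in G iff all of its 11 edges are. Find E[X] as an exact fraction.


K_12 has 12^{12 − 2} = 61917364224 labelled spanning trees.
For each such spanning tree H, let X_H = 1 if all 11 edges of H are present in G. Then P[X_H = 1] = p^{11} = (5/12)^{11} = 48828125/743008370688.
By linearity of expectation: E[X] = Σ_H E[X_H] = 61917364224 · p^{11} = 61917364224 · 48828125/743008370688 = 48828125/12.
Numerically: E[X] ≈ 4.069e+06.

E[X] = 61917364224 · (5/12)^{11} = 48828125/12 ≈ 4.069e+06.


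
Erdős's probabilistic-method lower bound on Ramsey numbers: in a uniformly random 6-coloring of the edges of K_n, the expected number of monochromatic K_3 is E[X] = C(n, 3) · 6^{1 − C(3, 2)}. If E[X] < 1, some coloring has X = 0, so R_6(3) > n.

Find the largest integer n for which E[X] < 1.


We need C(n, 3) · 6^{1 − 3} < 1, i.e. C(n, 3) < 6^{3 − 1} = 36.
Check values of n near the boundary:
  n = 5: C(5, 3) = 10; 10 < 36? YES
  n = 6: C(6, 3) = 20; 20 < 36? YES
  n = 7: C(7, 3) = 35; 35 < 36? YES
  n = 8: C(8, 3) = 56; 56 < 36? NO
  n = 9: C(9, 3) = 84; 84 < 36? NO
The largest n with C(n, 3) < 36 is n = 7 (where E[X] = 35/36 ≈ 0.97222). Hence R_6(3) > 7, i.e. R_6(3) ≥ 8.

Largest n = 7; hence R_6(3) > 7.


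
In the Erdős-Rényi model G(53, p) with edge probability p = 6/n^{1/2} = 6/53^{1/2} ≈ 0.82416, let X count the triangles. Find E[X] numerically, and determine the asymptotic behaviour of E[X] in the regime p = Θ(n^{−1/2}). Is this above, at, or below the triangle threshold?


Number of potential triangles: C(53, 3) = 23426.
Each occurs with probability p³ ≈ (0.82416)³ ≈ 5.5980909e-01.
By linearity: E[X] = C(53, 3)·p³ ≈ 23426 · 5.5980909e-01 ≈ 13114.08776.
Since α = 1/2 < 1, p = c/n^{1/2} ≫ 1/n is above the triangle threshold p ~ 1/n. Asymptotically E[X] ~ (c³/6)·n^{3(1−α)} = (6³/6)·n^{1.5} → ∞; triangles are abundant w.h.p.

E[X] ≈ 13114.08776; in regime p = Θ(1/n^{1/2}) E[X] diverges (above the triangle threshold p ~ 1/n).


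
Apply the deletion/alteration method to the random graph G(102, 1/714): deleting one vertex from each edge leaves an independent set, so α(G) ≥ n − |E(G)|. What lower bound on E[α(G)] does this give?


E[|E(G)|] = C(102, 2)·p = 5151 · (1/714) = 101/14.
E[α(G)] ≥ n − E[|E(G)|] = 102 − 101/14 = 1327/14.
Numerically: ≈ 94.785714.
(This is only a lower bound; the true E[α(G)] may be larger.)

E[α(G)] ≥ 1327/14 ≈ 94.785714.


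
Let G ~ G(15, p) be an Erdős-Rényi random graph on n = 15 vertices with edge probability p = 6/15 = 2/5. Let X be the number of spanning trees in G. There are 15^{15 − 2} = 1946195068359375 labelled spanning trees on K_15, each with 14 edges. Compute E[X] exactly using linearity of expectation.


K_15 has 15^{15 − 2} = 1946195068359375 labelled spanning trees.
For each such spanning tree H, let X_H = 1 if all 14 edges of H are present in G. Then P[X_H = 1] = p^{14} = (2/5)^{14} = 16384/6103515625.
By linearity of expectation: E[X] = Σ_H E[X_H] = 1946195068359375 · p^{14} = 1946195068359375 · 16384/6103515625 = 26121388032/5.
Numerically: E[X] ≈ 5.2243e+09.

E[X] = 1946195068359375 · (2/5)^{14} = 26121388032/5 ≈ 5.2243e+09.


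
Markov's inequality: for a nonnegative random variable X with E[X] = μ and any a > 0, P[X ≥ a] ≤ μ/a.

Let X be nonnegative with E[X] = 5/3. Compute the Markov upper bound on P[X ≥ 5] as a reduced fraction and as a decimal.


μ = E[X] = 5/3, a = 5.
Markov: P[X ≥ 5] ≤ μ/a = (5/3)/5 = 1/3.
Numerically: ≈ 0.333333.
(Since a = 5 > μ = 1.666667, the bound 1/3 is < 1 and informative.)

P[X ≥ 5] ≤ 1/3 ≈ 0.333333.


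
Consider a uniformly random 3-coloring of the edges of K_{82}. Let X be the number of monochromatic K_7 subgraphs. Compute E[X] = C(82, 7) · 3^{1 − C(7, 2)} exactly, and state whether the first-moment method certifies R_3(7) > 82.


E[X] = C(82, 7) · 3^{1 − 21} = 3801756816 · 3^{−20} = 3801756816/3486784401.
As a reduced fraction: E[X] = 140805808/129140163 ≈ 1.090.
Is E[X] < 1? NO.
Since E[X] ≥ 1, the first-moment bound is inconclusive at n = 82; it does NOT by itself certify R_3(7) > 82.

E[X] = 140805808/129140163 ≈ 1.090; E[X] ≥ 1; first-moment method inconclusive here.


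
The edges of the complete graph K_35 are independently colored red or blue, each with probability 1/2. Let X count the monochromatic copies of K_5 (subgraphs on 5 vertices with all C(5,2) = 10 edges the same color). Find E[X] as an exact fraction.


Let X = Σ_S X_S over the C(35, 5) = 324632 subsets S of size 5, where X_S = 1 if the K_5 on S is monochromatic.
For a fixed S, the K_5 on S has C(5, 2) = 10 edges. P[all 10 edges red] = (1/2)^10, and likewise for blue, so P[monochromatic] = 2·(1/2)^10 = 2^{1 − 10} = 1/512.
Summing: E[X] = C(35, 5) · 2^{1 − 10} = 324632 · 1/512 = 40579/64.
Numerically: E[X] ≈ 634.046875.

E[X] = C(35,5)·2^(1−C(5,2)) = 40579/64 ≈ 634.046875.


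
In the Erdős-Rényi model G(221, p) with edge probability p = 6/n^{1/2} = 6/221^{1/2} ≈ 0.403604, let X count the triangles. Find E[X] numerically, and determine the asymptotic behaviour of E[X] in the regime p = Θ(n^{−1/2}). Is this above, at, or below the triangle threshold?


Number of potential triangles: C(221, 3) = 1774630.
Each occurs with probability p³ ≈ (0.403604)³ ≈ 6.57453953e-02.
By linearity: E[X] = C(221, 3)·p³ ≈ 1774630 · 6.57453953e-02 ≈ 116673.750773.
Since α = 1/2 < 1, p = c/n^{1/2} ≫ 1/n is above the triangle threshold p ~ 1/n. Asymptotically E[X] ~ (c³/6)·n^{3(1−α)} = (6³/6)·n^{1.5} → ∞; triangles are abundant w.h.p.

E[X] ≈ 116673.750773; in regime p = Θ(1/n^{1/2}) E[X] diverges (above the triangle threshold p ~ 1/n).


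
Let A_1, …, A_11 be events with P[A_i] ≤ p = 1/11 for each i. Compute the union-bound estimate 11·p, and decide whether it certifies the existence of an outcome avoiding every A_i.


Union bound: P[∪_{i=1}^{11} A_i] ≤ Σ_i P[A_i] ≤ 11·p = 11·(1/11) = 1.
Numerically: 1 ≈ 1.000.
Is 1 < 1? NO.
Since the bound 1 is ≥ 1, the union bound is uninformative here; it does NOT by itself certify existence.

11·p = 1 ≈ 1.000; existence NOT certified by the union bound.


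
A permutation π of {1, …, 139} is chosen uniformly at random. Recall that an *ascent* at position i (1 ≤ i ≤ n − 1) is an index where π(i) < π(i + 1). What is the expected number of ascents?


Write X = Σ X_I over i = 1, …, 138, with X_I the indicator of one ascent.
There are 138 indicators.
For each fixed i, the pair (π(i), π(i+1)) is a uniformly random ordered pair of distinct values from {1, …, 139}; by symmetry P[π(i) < π(i+1)] = 1/2.
By linearity: E[X] = 138 · (1/2) = (139 − 1) · (1/2) = 69 ≈ 69.0000.

E[X] = 69 = 69.0000.


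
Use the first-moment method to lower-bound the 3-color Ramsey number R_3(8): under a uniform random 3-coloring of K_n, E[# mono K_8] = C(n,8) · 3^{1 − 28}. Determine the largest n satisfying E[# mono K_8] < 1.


We need C(n, 8) · 3^{1 − 28} < 1, i.e. C(n, 8) < 3^{28 − 1} = 7625597484987.
Check values of n near the boundary:
  n = 155: C(155, 8) = 6876747915675; 6876747915675 < 7625597484987? YES
  n = 156: C(156, 8) = 7248464019225; 7248464019225 < 7625597484987? YES
  n = 157: C(157, 8) = 7637643295425; 7637643295425 < 7625597484987? NO
The largest n with C(n, 8) < 7625597484987 is n = 156 (where E[X] = 805384891025/847288609443 ≈ 0.95054). Hence R_3(8) > 156, i.e. R_3(8) ≥ 157.

Largest n = 156; hence R_3(8) > 156.


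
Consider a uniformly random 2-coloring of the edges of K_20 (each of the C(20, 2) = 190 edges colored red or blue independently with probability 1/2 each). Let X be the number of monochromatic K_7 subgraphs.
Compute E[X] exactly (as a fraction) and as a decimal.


Let X = Σ_S X_S over the C(20, 7) = 77520 subsets S of size 7, where X_S = 1 if the K_7 on S is monochromatic.
For a fixed S, the K_7 on S has C(7, 2) = 21 edges. P[all 21 edges red] = (1/2)^21, and likewise for blue, so P[monochromatic] = 2·(1/2)^21 = 2^{1 − 21} = 1/1048576.
By linearity of expectation: E[X] = C(20, 7) · 2^{1 − 21} = 77520 · 1/1048576 = 4845/65536.
Numerically: E[X] ≈ 0.074.

E[X] = C(20,7)·2^(1−C(7,2)) = 4845/65536 ≈ 0.074.


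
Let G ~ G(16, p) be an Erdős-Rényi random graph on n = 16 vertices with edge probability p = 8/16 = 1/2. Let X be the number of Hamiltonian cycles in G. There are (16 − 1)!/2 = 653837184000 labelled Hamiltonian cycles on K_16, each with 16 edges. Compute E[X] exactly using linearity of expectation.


K_16 has (16 − 1)!/2 = 653837184000 labelled Hamiltonian cycles.
For each such Hamiltonian cycle H, let X_H = 1 if all 16 edges of H are present in G. Then P[X_H = 1] = p^{16} = (1/2)^{16} = 1/65536.
By linearity of expectation: E[X] = Σ_H E[X_H] = 653837184000 · p^{16} = 653837184000 · 1/65536 = 638512875/64.
Numerically: E[X] ≈ 9.98e+06.

E[X] = 653837184000 · (1/2)^{16} = 638512875/64 ≈ 9.98e+06.


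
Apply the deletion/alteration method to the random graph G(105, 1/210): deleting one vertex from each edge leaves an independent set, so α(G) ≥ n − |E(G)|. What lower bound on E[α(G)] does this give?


E[|E(G)|] = C(105, 2)·p = 5460 · (1/210) = 26.
E[α(G)] ≥ n − E[|E(G)|] = 105 − 26 = 79.
Numerically: ≈ 79.0000.
(This is only a lower bound; the true E[α(G)] may be larger.)

E[α(G)] ≥ 79 ≈ 79.0000.


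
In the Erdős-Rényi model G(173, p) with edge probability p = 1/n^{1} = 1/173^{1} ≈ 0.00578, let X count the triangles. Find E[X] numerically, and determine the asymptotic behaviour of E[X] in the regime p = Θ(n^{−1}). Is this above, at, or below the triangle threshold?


Number of potential triangles: C(173, 3) = 848046.
Each occurs with probability p³ ≈ (0.00578)³ ≈ 1.93135e-07.
By linearity: E[X] = C(173, 3)·p³ ≈ 848046 · 1.93135e-07 ≈ 0.164.
Here α = 1, so p = 1/n is exactly at the triangle threshold p ~ 1/n. Asymptotically E[X] → c³/6 = 1³/6 = 1/6 ≈ 0.167, a bounded constant. In this regime the triangle count is asymptotically Poisson(c³/6).

E[X] ≈ 0.164; in regime p = Θ(1/n^{1}) E[X] stays bounded (at the triangle threshold p ~ 1/n).


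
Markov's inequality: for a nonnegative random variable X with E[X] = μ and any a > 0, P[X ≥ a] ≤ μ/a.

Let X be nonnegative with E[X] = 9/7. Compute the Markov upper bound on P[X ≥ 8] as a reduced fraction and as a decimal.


μ = E[X] = 9/7, a = 8.
Markov: P[X ≥ 8] ≤ μ/a = (9/7)/8 = 9/56.
Numerically: ≈ 0.160714.
(Since a = 8 > μ = 1.285714, the bound 9/56 is < 1 and informative.)

P[X ≥ 8] ≤ 9/56 ≈ 0.160714.


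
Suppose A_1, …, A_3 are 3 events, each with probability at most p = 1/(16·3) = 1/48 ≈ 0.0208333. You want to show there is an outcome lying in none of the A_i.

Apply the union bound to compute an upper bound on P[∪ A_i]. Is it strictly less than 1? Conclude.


Union bound: P[∪_{i=1}^{3} A_i] ≤ Σ_i P[A_i] ≤ 3·p = 3·(1/48) = 1/16.
Numerically: 1/16 ≈ 0.0625000.
Is 1/16 < 1? YES.
Since P[∪ A_i] ≤ 1/16 < 1, the complement has P[∩ A_i^c] ≥ 1 − 1/16 = 15/16 > 0, so some outcome avoids every A_i.

3·p = 1/16 ≈ 0.0625000; existence CERTIFIED by the union bound.


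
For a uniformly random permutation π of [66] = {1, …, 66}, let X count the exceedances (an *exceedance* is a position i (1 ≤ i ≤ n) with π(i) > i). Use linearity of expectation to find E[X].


Write X = Σ_{i=1}^{66} X_i, where X_i = 1_{π(i) > i}.
For each fixed i, π(i) is uniform over {1, …, 66} (marginal of a uniform permutation), so P[π(i) > i] = (n − i)/n. Summing: Σ_{i=1}^{66} (n − i)/n = (0 + 1 + … + 65)/66 = 66(66 − 1)/(2·66) = (66 − 1)/2.
Hence E[X] = Σ_{i=1}^{66} (66 − i)/66 = 65/2 ≈ 32.500.

E[X] = 65/2 = 32.500.


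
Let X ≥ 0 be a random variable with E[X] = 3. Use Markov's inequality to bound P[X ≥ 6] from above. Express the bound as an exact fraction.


μ = E[X] = 3, a = 6.
Markov: P[X ≥ 6] ≤ μ/a = (3)/6 = 1/2.
Numerically: ≈ 0.500.
(Since a = 6 > μ = 3.000, the bound 1/2 is < 1 and informative.)

P[X ≥ 6] ≤ 1/2 ≈ 0.500.


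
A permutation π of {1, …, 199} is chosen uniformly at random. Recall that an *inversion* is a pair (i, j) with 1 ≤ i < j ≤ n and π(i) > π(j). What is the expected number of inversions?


Write X = Σ X_I over the C(199, 2) = 19701 pairs i < j, with X_I the indicator of one inversion.
There are 19701 indicators.
For each fixed pair i < j, the values π(i) and π(j) are two distinct elements of {1, …, 199} in uniformly random order; by symmetry P[π(i) > π(j)] = 1/2.
By linearity: E[X] = 19701 · (1/2) = C(199, 2) · (1/2) = 19701/2 = 19701/2 ≈ 9850.5000.

E[X] = 19701/2 = 9850.5000.


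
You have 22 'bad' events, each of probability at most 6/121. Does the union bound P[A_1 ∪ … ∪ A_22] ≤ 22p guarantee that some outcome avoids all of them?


Union bound: P[∪_{i=1}^{22} A_i] ≤ Σ_i P[A_i] ≤ 22·p = 22·(6/121) = 12/11.
Numerically: 12/11 ≈ 1.091.
Is 12/11 < 1? NO.
Since the bound 12/11 is ≥ 1, the union bound is uninformative here; it does NOT by itself certify existence.

22·p = 12/11 ≈ 1.091; existence NOT certified by the union bound.


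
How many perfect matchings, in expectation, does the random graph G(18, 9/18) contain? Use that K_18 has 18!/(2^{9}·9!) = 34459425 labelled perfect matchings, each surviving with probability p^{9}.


K_18 has 18!/(2^{9}·9!) = 34459425 labelled perfect matchings.
For each such perfect matching H, let X_H = 1 if all 9 edges of H are present in G. Then P[X_H = 1] = p^{9} = (1/2)^{9} = 1/512.
Summing the indicators: E[X] = Σ_H E[X_H] = 34459425 · p^{9} = 34459425 · 1/512 = 34459425/512.
Numerically: E[X] ≈ 6.73e+04.

E[X] = 34459425 · (1/2)^{9} = 34459425/512 ≈ 6.73e+04.


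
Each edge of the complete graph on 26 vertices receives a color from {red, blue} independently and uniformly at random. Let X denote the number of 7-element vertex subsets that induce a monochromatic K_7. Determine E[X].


Let X = Σ_S X_S over the C(26, 7) = 657800 subsets S of size 7, where X_S = 1 if the K_7 on S is monochromatic.
For a fixed S, the K_7 on S has C(7, 2) = 21 edges. P[all 21 edges red] = (1/2)^21, and likewise for blue, so P[monochromatic] = 2·(1/2)^21 = 2^{1 − 21} = 1/1048576.
By linearity: E[X] = C(26, 7) · 2^{1 − 21} = 657800 · 1/1048576 = 82225/131072.
Numerically: E[X] ≈ 0.627327.

E[X] = C(26,7)·2^(1−C(7,2)) = 82225/131072 ≈ 0.627327.


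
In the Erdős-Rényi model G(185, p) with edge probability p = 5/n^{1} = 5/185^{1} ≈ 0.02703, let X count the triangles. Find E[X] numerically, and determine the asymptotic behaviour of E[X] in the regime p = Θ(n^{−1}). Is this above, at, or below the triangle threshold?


Number of potential triangles: C(185, 3) = 1038220.
Each occurs with probability p³ ≈ (0.02703)³ ≈ 1.974217e-05.
By linearity: E[X] = C(185, 3)·p³ ≈ 1038220 · 1.974217e-05 ≈ 20.4967.
Here α = 1, so p = 5/n is exactly at the triangle threshold p ~ 1/n. Asymptotically E[X] → c³/6 = 5³/6 = 125/6 ≈ 20.8333, a bounded constant. In this regime the triangle count is asymptotically Poisson(c³/6).

E[X] ≈ 20.4967; in regime p = Θ(1/n^{1}) E[X] stays bounded (at the triangle threshold p ~ 1/n).


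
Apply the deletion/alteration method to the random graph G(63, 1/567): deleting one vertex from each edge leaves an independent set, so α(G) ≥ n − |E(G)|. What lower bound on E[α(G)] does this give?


E[|E(G)|] = C(63, 2)·p = 1953 · (1/567) = 31/9.
E[α(G)] ≥ n − E[|E(G)|] = 63 − 31/9 = 536/9.
Numerically: ≈ 59.556.
(This is only a lower bound; the true E[α(G)] may be larger.)

E[α(G)] ≥ 536/9 ≈ 59.556.


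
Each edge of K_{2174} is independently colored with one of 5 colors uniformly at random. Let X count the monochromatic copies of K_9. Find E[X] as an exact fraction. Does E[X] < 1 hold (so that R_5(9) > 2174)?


E[X] = C(2174, 9) · 5^{1 − 36} = 2940165687188920530702934 · 5^{−35} = 2940165687188920530702934/2910383045673370361328125.
As a reduced fraction: E[X] = 2940165687188920530702934/2910383045673370361328125 ≈ 1.0102.
Is E[X] < 1? NO.
Since E[X] ≥ 1, the first-moment bound is inconclusive at n = 2174; it does NOT by itself certify R_5(9) > 2174.

E[X] = 2940165687188920530702934/2910383045673370361328125 ≈ 1.0102; E[X] ≥ 1; first-moment method inconclusive here.


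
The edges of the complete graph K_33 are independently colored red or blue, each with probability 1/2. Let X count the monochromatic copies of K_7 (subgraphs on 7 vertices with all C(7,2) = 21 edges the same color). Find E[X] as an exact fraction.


Let X = Σ_S X_S over the C(33, 7) = 4272048 subsets S of size 7, where X_S = 1 if the K_7 on S is monochromatic.
For a fixed S, the K_7 on S has C(7, 2) = 21 edges. P[all 21 edges red] = (1/2)^21, and likewise for blue, so P[monochromatic] = 2·(1/2)^21 = 2^{1 − 21} = 1/1048576.
By linearity: E[X] = C(33, 7) · 2^{1 − 21} = 4272048 · 1/1048576 = 267003/65536.
Numerically: E[X] ≈ 4.074.

E[X] = C(33,7)·2^(1−C(7,2)) = 267003/65536 ≈ 4.074.


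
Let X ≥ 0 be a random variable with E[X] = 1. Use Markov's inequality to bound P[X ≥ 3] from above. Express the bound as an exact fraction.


μ = E[X] = 1, a = 3.
Markov: P[X ≥ 3] ≤ μ/a = (1)/3 = 1/3.
Numerically: ≈ 0.3333.
(Since a = 3 > μ = 1.0000, the bound 1/3 is < 1 and informative.)

P[X ≥ 3] ≤ 1/3 ≈ 0.3333.


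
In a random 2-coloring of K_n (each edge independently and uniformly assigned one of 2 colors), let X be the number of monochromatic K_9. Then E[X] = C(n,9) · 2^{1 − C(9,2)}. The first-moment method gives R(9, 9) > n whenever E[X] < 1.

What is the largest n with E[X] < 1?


We need C(n, 9) · 2^{1 − 36} < 1, i.e. C(n, 9) < 2^{36 − 1} = 34359738368.
Check values of n near the boundary:
  n = 62: C(62, 9) = 20286591270; 20286591270 < 34359738368? YES
  n = 63: C(63, 9) = 23667689815; 23667689815 < 34359738368? YES
  n = 64: C(64, 9) = 27540584512; 27540584512 < 34359738368? YES
  n = 65: C(65, 9) = 31966749880; 31966749880 < 34359738368? YES
  n = 66: C(66, 9) = 37014131440; 37014131440 < 34359738368? NO
  n = 67: C(67, 9) = 42757703560; 42757703560 < 34359738368? NO
The largest n with C(n, 9) < 34359738368 is n = 65 (where E[X] = 3995843735/4294967296 ≈ 0.930). Hence R(9, 9) > 65, i.e. R(9, 9) ≥ 66.

Largest n = 65; hence R(9, 9) > 65.


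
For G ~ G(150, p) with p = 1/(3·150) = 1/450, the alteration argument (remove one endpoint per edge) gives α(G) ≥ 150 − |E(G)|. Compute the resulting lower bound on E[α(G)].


E[|E(G)|] = C(150, 2)·p = 11175 · (1/450) = 149/6.
E[α(G)] ≥ n − E[|E(G)|] = 150 − 149/6 = 751/6.
Numerically: ≈ 125.1667.
(This is only a lower bound; the true E[α(G)] may be larger.)

E[α(G)] ≥ 751/6 ≈ 125.1667.


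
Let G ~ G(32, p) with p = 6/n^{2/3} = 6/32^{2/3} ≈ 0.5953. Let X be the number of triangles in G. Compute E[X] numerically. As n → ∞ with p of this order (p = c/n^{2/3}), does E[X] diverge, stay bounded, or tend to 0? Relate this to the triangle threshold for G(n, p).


Number of potential triangles: C(32, 3) = 4960.
Each occurs with probability p³ ≈ (0.5953)³ ≈ 2.109375e-01.
By linearity: E[X] = C(32, 3)·p³ ≈ 4960 · 2.109375e-01 ≈ 1046.2500.
Since α = 2/3 < 1, p = c/n^{2/3} ≫ 1/n is above the triangle threshold p ~ 1/n. Asymptotically E[X] ~ (c³/6)·n^{3(1−α)} = (6³/6)·n^{1} → ∞; triangles are abundant w.h.p.

E[X] ≈ 1046.2500; in regime p = Θ(1/n^{2/3}) E[X] diverges (above the triangle threshold p ~ 1/n).


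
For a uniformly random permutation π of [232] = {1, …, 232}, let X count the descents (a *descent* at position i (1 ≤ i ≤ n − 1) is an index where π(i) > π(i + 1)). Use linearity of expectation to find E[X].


Write X = Σ X_I over i = 1, …, 231, with X_I the indicator of one descent.
There are 231 indicators.
For each fixed i, the pair (π(i), π(i+1)) is a uniformly random ordered pair of distinct values from {1, …, 232}; by symmetry P[π(i) > π(i+1)] = 1/2.
By linearity: E[X] = 231 · (1/2) = (232 − 1) · (1/2) = 231/2 ≈ 115.5000.

E[X] = 231/2 = 115.5000.


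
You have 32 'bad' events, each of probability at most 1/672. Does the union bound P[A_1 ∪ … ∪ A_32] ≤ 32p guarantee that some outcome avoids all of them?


Union bound: P[∪_{i=1}^{32} A_i] ≤ Σ_i P[A_i] ≤ 32·p = 32·(1/672) = 1/21.
Numerically: 1/21 ≈ 0.048.
Is 1/21 < 1? YES.
Since P[∪ A_i] ≤ 1/21 < 1, the complement has P[∩ A_i^c] ≥ 1 − 1/21 = 20/21 > 0, so some outcome avoids every A_i.

32·p = 1/21 ≈ 0.048; existence CERTIFIED by the union bound.


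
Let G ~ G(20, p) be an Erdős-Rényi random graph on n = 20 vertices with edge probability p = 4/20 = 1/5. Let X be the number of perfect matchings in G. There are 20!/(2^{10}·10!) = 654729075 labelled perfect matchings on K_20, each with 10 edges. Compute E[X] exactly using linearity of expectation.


K_20 has 20!/(2^{10}·10!) = 654729075 labelled perfect matchings.
For each such perfect matching H, let X_H = 1 if all 10 edges of H are present in G. Then P[X_H = 1] = p^{10} = (1/5)^{10} = 1/9765625.
Summing the indicators: E[X] = Σ_H E[X_H] = 654729075 · p^{10} = 654729075 · 1/9765625 = 26189163/390625.
Numerically: E[X] ≈ 67.04.

E[X] = 654729075 · (1/5)^{10} = 26189163/390625 ≈ 67.04.


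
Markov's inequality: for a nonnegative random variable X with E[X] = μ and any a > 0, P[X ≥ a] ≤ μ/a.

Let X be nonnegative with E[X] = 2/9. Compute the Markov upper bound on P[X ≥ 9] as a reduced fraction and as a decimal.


μ = E[X] = 2/9, a = 9.
Markov: P[X ≥ 9] ≤ μ/a = (2/9)/9 = 2/81.
Numerically: ≈ 0.02469.
(Since a = 9 > μ = 0.22222, the bound 2/81 is < 1 and informative.)

P[X ≥ 9] ≤ 2/81 ≈ 0.02469.


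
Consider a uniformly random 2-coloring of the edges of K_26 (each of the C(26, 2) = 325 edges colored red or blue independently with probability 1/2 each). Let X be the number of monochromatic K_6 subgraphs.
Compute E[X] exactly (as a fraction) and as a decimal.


Let X = Σ_S X_S over the C(26, 6) = 230230 subsets S of size 6, where X_S = 1 if the K_6 on S is monochromatic.
For a fixed S, the K_6 on S has C(6, 2) = 15 edges. P[all 15 edges red] = (1/2)^15, and likewise for blue, so P[monochromatic] = 2·(1/2)^15 = 2^{1 − 15} = 1/16384.
By linearity of expectation: E[X] = C(26, 6) · 2^{1 − 15} = 230230 · 1/16384 = 115115/8192.
Numerically: E[X] ≈ 14.05212.

E[X] = C(26,6)·2^(1−C(6,2)) = 115115/8192 ≈ 14.05212.


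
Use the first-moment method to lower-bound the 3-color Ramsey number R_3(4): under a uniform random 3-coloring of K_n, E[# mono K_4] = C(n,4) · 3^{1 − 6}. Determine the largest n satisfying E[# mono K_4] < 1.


We need C(n, 4) · 3^{1 − 6} < 1, i.e. C(n, 4) < 3^{6 − 1} = 243.
Check values of n near the boundary:
  n = 5: C(5, 4) = 5; 5 < 243? YES
  n = 6: C(6, 4) = 15; 15 < 243? YES
  n = 7: C(7, 4) = 35; 35 < 243? YES
  n = 8: C(8, 4) = 70; 70 < 243? YES
  n = 9: C(9, 4) = 126; 126 < 243? YES
  n = 10: C(10, 4) = 210; 210 < 243? YES
  n = 11: C(11, 4) = 330; 330 < 243? NO
The largest n with C(n, 4) < 243 is n = 10 (where E[X] = 70/81 ≈ 0.864198). Hence R_3(4) > 10, i.e. R_3(4) ≥ 11.

Largest n = 10; hence R_3(4) > 10.


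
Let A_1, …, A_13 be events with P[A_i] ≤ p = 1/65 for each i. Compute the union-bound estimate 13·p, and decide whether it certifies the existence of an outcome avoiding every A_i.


Union bound: P[∪_{i=1}^{13} A_i] ≤ Σ_i P[A_i] ≤ 13·p = 13·(1/65) = 1/5.
Numerically: 1/5 ≈ 0.2000.
Is 1/5 < 1? YES.
Since P[∪ A_i] ≤ 1/5 < 1, the complement has P[∩ A_i^c] ≥ 1 − 1/5 = 4/5 > 0, so some outcome avoids every A_i.

13·p = 1/5 ≈ 0.2000; existence CERTIFIED by the union bound.


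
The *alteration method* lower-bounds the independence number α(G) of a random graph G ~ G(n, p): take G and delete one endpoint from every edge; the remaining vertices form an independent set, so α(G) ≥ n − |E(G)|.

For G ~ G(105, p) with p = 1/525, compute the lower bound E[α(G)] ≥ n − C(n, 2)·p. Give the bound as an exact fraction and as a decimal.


E[|E(G)|] = C(105, 2)·p = 5460 · (1/525) = 52/5.
E[α(G)] ≥ n − E[|E(G)|] = 105 − 52/5 = 473/5.
Numerically: ≈ 94.6000.
(This is only a lower bound; the true E[α(G)] may be larger.)

E[α(G)] ≥ 473/5 ≈ 94.6000.


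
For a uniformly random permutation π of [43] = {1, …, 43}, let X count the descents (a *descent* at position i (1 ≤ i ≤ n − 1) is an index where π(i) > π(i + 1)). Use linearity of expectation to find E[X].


Write X = Σ X_I over i = 1, …, 42, with X_I the indicator of one descent.
There are 42 indicators.
For each fixed i, the pair (π(i), π(i+1)) is a uniformly random ordered pair of distinct values from {1, …, 43}; by symmetry P[π(i) > π(i+1)] = 1/2.
By linearity: E[X] = 42 · (1/2) = (43 − 1) · (1/2) = 21 ≈ 21.0000.

E[X] = 21 = 21.0000.


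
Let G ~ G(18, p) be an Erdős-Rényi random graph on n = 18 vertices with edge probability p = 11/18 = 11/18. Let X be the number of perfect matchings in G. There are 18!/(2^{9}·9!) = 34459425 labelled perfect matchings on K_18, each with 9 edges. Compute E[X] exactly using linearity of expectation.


K_18 has 18!/(2^{9}·9!) = 34459425 labelled perfect matchings.
For each such perfect matching H, let X_H = 1 if all 9 edges of H are present in G. Then P[X_H = 1] = p^{9} = (11/18)^{9} = 2357947691/198359290368.
By linearity of expectation: E[X] = Σ_H E[X_H] = 34459425 · p^{9} = 34459425 · 2357947691/198359290368 = 1003129896443675/2448880128.
Numerically: E[X] ≈ 4.0963e+05.

E[X] = 34459425 · (11/18)^{9} = 1003129896443675/2448880128 ≈ 4.0963e+05.
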